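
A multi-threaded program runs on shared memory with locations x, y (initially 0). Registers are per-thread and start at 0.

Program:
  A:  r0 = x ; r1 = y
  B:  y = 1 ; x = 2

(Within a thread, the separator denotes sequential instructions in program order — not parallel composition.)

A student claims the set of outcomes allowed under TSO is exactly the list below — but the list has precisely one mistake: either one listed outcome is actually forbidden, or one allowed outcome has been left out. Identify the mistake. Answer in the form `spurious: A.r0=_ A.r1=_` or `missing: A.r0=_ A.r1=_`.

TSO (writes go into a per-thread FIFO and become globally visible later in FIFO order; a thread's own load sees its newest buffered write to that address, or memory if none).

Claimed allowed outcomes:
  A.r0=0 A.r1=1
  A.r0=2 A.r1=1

missing: A.r0=0 A.r1=0

outcome vector order: (A.r0,A.r1)
[TSO] allowed = {00, 01, 21}
TSO∖claimed = {00}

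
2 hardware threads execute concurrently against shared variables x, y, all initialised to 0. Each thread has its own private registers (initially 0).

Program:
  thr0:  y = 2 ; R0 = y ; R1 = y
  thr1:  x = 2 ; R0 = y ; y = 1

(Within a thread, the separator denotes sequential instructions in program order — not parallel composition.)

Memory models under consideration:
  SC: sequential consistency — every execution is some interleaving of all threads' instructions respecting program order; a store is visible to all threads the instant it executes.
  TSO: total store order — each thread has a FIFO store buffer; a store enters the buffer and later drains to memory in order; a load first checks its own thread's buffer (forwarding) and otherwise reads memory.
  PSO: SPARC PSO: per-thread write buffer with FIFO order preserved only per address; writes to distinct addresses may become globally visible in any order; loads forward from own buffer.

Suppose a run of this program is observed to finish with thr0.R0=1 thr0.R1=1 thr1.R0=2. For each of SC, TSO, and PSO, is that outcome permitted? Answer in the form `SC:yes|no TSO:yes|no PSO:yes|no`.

outcome vector order: (thr0.R0,thr0.R1,thr1.R0)
SC: 6 outcomes — {110 112 210 212 220 222}
TSO: 6 outcomes — {110 112 210 212 220 222}
PSO: 6 outcomes — {110 112 210 212 220 222}
target 112 ∈ {SC,TSO,PSO}

SC:yes TSO:yes PSO:yes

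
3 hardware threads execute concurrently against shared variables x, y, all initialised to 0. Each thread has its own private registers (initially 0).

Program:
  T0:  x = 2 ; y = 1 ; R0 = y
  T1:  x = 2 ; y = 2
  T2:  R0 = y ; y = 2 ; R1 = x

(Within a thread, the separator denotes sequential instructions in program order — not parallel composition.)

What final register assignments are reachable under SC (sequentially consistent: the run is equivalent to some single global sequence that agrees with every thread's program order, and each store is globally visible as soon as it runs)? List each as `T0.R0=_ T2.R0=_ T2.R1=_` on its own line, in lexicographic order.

outcome vector order: (T0.R0,T2.R0,T2.R1)
|SC outcomes| = 8

T0.R0=1 T2.R0=0 T2.R1=0
T0.R0=1 T2.R0=0 T2.R1=2
T0.R0=1 T2.R0=1 T2.R1=2
T0.R0=1 T2.R0=2 T2.R1=2
T0.R0=2 T2.R0=0 T2.R1=0
T0.R0=2 T2.R0=0 T2.R1=2
T0.R0=2 T2.R0=1 T2.R1=2
T0.R0=2 T2.R0=2 T2.R1=2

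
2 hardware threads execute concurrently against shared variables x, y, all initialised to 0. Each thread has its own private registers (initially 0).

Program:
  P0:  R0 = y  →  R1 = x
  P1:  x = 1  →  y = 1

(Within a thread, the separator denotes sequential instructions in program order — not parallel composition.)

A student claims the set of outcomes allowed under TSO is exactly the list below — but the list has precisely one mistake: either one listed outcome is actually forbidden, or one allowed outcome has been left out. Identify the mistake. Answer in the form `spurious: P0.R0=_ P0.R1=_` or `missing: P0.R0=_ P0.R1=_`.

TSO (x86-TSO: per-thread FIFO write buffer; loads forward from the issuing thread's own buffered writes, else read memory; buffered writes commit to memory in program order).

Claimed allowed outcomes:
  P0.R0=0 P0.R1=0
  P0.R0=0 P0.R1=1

missing: P0.R0=1 P0.R1=1

outcome vector order: (P0.R0,P0.R1)
under TSO → (0,0); (0,1); (1,1)
TSO∖claimed = {(1,1)}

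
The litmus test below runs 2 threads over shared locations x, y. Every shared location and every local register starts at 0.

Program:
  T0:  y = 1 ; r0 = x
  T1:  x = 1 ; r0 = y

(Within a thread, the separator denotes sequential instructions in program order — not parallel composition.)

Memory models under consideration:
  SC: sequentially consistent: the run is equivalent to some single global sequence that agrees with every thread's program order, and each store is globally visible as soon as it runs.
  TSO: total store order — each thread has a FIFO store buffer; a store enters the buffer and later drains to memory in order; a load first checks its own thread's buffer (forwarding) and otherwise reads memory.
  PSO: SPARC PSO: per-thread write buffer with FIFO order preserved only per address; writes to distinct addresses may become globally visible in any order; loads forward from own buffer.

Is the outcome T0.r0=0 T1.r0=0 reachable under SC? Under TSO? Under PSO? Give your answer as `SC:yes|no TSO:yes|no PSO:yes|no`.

SC:no TSO:yes PSO:yes

outcome vector order: (T0.r0,T1.r0)
[SC] allowed = {(0,1) (1,0) (1,1)}
[TSO] allowed = {(0,0) (0,1) (1,0) (1,1)}
[PSO] allowed = {(0,0) (0,1) (1,0) (1,1)}
target (0,0) ∈ {TSO,PSO}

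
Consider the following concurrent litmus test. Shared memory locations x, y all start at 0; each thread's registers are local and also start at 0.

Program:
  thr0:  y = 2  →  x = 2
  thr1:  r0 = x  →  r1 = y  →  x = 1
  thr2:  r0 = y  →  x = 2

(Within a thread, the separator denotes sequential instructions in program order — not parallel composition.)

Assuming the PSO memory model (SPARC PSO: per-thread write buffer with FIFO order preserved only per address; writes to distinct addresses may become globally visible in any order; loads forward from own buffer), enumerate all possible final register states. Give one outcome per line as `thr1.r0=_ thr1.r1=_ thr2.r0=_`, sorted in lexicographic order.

outcome vector order: (thr1.r0,thr1.r1,thr2.r0)
|PSO outcomes| = 8

thr1.r0=0 thr1.r1=0 thr2.r0=0
thr1.r0=0 thr1.r1=0 thr2.r0=2
thr1.r0=0 thr1.r1=2 thr2.r0=0
thr1.r0=0 thr1.r1=2 thr2.r0=2
thr1.r0=2 thr1.r1=0 thr2.r0=0
thr1.r0=2 thr1.r1=0 thr2.r0=2
thr1.r0=2 thr1.r1=2 thr2.r0=0
thr1.r0=2 thr1.r1=2 thr2.r0=2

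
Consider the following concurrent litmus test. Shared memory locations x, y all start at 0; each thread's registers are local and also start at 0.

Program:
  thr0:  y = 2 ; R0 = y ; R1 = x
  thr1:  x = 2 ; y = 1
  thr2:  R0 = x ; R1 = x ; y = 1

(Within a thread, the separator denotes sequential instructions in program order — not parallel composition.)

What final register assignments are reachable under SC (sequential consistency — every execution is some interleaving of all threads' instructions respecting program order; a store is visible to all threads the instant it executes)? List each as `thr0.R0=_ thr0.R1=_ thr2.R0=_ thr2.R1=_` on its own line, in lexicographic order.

thr0.R0=1 thr0.R1=0 thr2.R0=0 thr2.R1=0
thr0.R0=1 thr0.R1=2 thr2.R0=0 thr2.R1=0
thr0.R0=1 thr0.R1=2 thr2.R0=0 thr2.R1=2
thr0.R0=1 thr0.R1=2 thr2.R0=2 thr2.R1=2
thr0.R0=2 thr0.R1=0 thr2.R0=0 thr2.R1=0
thr0.R0=2 thr0.R1=0 thr2.R0=0 thr2.R1=2
thr0.R0=2 thr0.R1=0 thr2.R0=2 thr2.R1=2
thr0.R0=2 thr0.R1=2 thr2.R0=0 thr2.R1=0
thr0.R0=2 thr0.R1=2 thr2.R0=0 thr2.R1=2
thr0.R0=2 thr0.R1=2 thr2.R0=2 thr2.R1=2

outcome vector order: (thr0.R0,thr0.R1,thr2.R0,thr2.R1)
|SC outcomes| = 10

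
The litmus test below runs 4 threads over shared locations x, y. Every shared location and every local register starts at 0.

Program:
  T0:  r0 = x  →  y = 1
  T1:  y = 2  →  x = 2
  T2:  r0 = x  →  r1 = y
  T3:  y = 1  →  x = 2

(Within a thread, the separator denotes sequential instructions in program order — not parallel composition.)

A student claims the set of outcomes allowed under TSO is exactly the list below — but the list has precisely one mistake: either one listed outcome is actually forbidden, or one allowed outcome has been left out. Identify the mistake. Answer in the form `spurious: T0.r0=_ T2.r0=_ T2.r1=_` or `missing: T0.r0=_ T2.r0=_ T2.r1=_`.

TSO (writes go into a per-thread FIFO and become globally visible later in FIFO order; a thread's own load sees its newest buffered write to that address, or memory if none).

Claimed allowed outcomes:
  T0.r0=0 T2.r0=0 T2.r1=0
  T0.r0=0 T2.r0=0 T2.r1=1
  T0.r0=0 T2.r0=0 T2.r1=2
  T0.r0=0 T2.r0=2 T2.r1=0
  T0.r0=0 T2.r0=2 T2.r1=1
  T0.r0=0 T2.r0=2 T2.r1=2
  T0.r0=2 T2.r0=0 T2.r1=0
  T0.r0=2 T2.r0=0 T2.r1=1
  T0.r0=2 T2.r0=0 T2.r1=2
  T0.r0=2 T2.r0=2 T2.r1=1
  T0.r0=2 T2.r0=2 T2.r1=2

spurious: T0.r0=0 T2.r0=2 T2.r1=0

outcome vector order: (T0.r0,T2.r0,T2.r1)
TSO: 10 outcomes — {<0 0 0>; <0 0 1>; <0 0 2>; <0 2 1>; <0 2 2>; <2 0 0>; <2 0 1>; <2 0 2>; <2 2 1>; <2 2 2>}
claimed∖TSO = {<0 2 0>}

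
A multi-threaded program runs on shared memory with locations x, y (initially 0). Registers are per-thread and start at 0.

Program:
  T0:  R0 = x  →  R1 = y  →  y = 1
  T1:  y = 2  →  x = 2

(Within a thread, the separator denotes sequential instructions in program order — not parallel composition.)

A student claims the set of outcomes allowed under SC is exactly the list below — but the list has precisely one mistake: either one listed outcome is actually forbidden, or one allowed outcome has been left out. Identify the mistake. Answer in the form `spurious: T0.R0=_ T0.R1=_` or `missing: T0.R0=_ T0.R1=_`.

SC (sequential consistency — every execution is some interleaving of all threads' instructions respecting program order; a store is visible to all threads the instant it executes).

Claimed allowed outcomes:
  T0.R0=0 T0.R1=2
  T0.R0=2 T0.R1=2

missing: T0.R0=0 T0.R1=0

outcome vector order: (T0.R0,T0.R1)
SC: 3 outcomes — {00; 02; 22}
SC∖claimed = {00}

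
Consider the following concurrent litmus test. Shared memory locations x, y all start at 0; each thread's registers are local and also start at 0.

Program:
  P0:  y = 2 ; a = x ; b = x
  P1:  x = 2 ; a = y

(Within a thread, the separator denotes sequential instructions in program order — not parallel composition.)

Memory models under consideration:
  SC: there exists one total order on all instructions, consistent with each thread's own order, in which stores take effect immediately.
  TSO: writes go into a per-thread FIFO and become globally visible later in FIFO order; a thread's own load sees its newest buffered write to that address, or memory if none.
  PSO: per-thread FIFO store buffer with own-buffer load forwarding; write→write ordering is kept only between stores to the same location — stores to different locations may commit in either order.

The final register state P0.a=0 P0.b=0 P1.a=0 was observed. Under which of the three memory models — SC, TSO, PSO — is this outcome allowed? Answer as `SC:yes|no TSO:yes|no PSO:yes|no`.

SC:no TSO:yes PSO:yes

outcome vector order: (P0.a,P0.b,P1.a)
SC (4): 0/0/2; 0/2/2; 2/2/0; 2/2/2
TSO (6): 0/0/0; 0/0/2; 0/2/0; 0/2/2; 2/2/0; 2/2/2
PSO (6): 0/0/0; 0/0/2; 0/2/0; 0/2/2; 2/2/0; 2/2/2
target 0/0/0 ∈ {TSO,PSO}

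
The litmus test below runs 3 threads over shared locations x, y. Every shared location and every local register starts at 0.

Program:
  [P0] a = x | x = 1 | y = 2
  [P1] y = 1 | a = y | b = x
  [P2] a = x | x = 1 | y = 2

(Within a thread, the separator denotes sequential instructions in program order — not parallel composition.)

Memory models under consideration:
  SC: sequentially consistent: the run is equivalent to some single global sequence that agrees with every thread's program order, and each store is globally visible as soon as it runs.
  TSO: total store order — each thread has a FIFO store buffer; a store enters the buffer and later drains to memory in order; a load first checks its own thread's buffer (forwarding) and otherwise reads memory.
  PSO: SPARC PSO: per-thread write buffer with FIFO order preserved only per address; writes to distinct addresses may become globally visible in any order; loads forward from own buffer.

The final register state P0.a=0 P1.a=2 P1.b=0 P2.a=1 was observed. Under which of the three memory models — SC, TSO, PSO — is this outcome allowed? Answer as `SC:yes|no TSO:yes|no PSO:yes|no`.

outcome vector order: (P0.a,P1.a,P1.b,P2.a)
SC: 9 outcomes — {0/1/0/0, 0/1/0/1, 0/1/1/0, 0/1/1/1, 0/2/1/0, 0/2/1/1, 1/1/0/0, 1/1/1/0, 1/2/1/0}
TSO: 9 outcomes — {0/1/0/0, 0/1/0/1, 0/1/1/0, 0/1/1/1, 0/2/1/0, 0/2/1/1, 1/1/0/0, 1/1/1/0, 1/2/1/0}
PSO: 12 outcomes — {0/1/0/0, 0/1/0/1, 0/1/1/0, 0/1/1/1, 0/2/0/0, 0/2/0/1, 0/2/1/0, 0/2/1/1, 1/1/0/0, 1/1/1/0, 1/2/0/0, 1/2/1/0}
target 0/2/0/1 ∈ {PSO}

SC:no TSO:no PSO:yes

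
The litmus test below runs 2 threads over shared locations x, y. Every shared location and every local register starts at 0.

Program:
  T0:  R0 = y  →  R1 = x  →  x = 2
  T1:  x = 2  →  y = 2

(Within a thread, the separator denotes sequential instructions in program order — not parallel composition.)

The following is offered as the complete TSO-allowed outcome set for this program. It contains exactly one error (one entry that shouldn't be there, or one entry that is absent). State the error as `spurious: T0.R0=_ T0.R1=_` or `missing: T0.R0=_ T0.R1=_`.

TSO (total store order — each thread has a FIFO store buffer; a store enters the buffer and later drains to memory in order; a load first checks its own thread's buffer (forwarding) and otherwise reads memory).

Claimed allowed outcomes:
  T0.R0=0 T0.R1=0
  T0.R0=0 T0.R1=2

missing: T0.R0=2 T0.R1=2

outcome vector order: (T0.R0,T0.R1)
under TSO → <0 0>, <0 2>, <2 2>
TSO∖claimed = {<2 2>}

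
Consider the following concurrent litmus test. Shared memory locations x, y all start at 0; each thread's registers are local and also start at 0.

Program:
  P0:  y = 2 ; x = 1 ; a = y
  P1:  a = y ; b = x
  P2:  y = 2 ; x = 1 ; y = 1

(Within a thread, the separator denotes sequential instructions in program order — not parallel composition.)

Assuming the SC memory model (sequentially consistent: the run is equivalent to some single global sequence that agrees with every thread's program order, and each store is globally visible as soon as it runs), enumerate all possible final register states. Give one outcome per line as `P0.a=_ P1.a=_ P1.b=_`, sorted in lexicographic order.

outcome vector order: (P0.a,P1.a,P1.b)
|SC outcomes| = 10

P0.a=1 P1.a=0 P1.b=0
P0.a=1 P1.a=0 P1.b=1
P0.a=1 P1.a=1 P1.b=1
P0.a=1 P1.a=2 P1.b=0
P0.a=1 P1.a=2 P1.b=1
P0.a=2 P1.a=0 P1.b=0
P0.a=2 P1.a=0 P1.b=1
P0.a=2 P1.a=1 P1.b=1
P0.a=2 P1.a=2 P1.b=0
P0.a=2 P1.a=2 P1.b=1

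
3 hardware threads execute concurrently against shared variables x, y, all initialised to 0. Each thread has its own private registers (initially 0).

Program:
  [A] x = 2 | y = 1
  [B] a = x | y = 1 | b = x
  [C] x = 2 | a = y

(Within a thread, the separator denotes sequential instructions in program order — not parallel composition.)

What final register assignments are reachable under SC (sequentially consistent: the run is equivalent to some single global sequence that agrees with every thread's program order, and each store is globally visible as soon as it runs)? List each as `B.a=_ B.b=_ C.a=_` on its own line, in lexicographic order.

B.a=0 B.b=0 C.a=1
B.a=0 B.b=2 C.a=0
B.a=0 B.b=2 C.a=1
B.a=2 B.b=2 C.a=0
B.a=2 B.b=2 C.a=1

outcome vector order: (B.a,B.b,C.a)
|SC outcomes| = 5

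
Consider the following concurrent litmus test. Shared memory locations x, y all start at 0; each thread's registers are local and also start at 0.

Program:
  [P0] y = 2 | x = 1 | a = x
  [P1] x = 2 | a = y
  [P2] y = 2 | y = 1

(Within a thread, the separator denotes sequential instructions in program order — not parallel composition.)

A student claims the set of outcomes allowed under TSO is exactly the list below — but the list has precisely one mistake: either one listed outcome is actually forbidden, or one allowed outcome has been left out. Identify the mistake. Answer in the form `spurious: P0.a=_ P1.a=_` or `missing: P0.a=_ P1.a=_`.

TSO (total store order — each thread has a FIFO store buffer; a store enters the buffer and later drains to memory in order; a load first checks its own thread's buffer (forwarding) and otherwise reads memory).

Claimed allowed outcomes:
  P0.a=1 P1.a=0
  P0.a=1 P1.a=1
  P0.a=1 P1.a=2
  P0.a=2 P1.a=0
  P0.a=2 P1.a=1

missing: P0.a=2 P1.a=2

outcome vector order: (P0.a,P1.a)
[TSO] allowed = {1/0, 1/1, 1/2, 2/0, 2/1, 2/2}
TSO∖claimed = {2/2}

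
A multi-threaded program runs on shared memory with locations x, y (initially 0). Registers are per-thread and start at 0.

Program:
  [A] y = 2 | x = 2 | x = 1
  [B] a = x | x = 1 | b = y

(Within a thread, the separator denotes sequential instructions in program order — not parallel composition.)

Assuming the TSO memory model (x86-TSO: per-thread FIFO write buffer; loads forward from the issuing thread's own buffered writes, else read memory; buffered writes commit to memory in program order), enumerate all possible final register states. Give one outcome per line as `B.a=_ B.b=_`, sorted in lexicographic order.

B.a=0 B.b=0
B.a=0 B.b=2
B.a=1 B.b=2
B.a=2 B.b=2

outcome vector order: (B.a,B.b)
|TSO outcomes| = 4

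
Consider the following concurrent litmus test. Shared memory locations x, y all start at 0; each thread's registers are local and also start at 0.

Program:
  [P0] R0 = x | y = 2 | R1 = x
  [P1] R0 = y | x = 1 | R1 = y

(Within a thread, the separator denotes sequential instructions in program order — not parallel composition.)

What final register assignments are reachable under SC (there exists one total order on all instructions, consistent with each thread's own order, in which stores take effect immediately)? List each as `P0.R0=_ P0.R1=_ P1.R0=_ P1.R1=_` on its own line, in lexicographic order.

outcome vector order: (P0.R0,P0.R1,P1.R0,P1.R1)
|SC outcomes| = 7

P0.R0=0 P0.R1=0 P1.R0=0 P1.R1=2
P0.R0=0 P0.R1=0 P1.R0=2 P1.R1=2
P0.R0=0 P0.R1=1 P1.R0=0 P1.R1=0
P0.R0=0 P0.R1=1 P1.R0=0 P1.R1=2
P0.R0=0 P0.R1=1 P1.R0=2 P1.R1=2
P0.R0=1 P0.R1=1 P1.R0=0 P1.R1=0
P0.R0=1 P0.R1=1 P1.R0=0 P1.R1=2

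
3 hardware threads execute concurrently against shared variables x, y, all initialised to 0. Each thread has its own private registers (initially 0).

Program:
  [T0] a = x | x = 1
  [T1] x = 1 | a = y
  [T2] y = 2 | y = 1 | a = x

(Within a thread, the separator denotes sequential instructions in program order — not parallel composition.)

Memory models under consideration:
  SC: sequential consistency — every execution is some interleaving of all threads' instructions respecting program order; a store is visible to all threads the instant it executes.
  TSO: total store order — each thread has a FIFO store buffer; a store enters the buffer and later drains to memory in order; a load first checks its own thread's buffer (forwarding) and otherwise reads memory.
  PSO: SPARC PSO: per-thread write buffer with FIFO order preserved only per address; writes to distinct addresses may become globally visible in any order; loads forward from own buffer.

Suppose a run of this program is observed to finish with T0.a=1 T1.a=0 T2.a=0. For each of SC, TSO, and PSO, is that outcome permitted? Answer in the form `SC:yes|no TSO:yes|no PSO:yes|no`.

outcome vector order: (T0.a,T1.a,T2.a)
SC: 8 outcomes — {001 010 011 021 101 110 111 121}
TSO: 12 outcomes — {000 001 010 011 020 021 100 101 110 111 120 121}
PSO: 12 outcomes — {000 001 010 011 020 021 100 101 110 111 120 121}
target 100 ∈ {TSO,PSO}

SC:no TSO:yes PSO:yes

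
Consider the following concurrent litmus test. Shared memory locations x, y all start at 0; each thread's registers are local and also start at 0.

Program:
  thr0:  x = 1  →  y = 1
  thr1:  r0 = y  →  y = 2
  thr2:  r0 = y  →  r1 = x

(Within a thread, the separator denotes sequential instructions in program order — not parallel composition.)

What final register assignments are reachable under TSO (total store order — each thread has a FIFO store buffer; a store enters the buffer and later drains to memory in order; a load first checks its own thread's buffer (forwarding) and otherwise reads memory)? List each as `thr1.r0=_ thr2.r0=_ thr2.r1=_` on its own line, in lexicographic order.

thr1.r0=0 thr2.r0=0 thr2.r1=0
thr1.r0=0 thr2.r0=0 thr2.r1=1
thr1.r0=0 thr2.r0=1 thr2.r1=1
thr1.r0=0 thr2.r0=2 thr2.r1=0
thr1.r0=0 thr2.r0=2 thr2.r1=1
thr1.r0=1 thr2.r0=0 thr2.r1=0
thr1.r0=1 thr2.r0=0 thr2.r1=1
thr1.r0=1 thr2.r0=1 thr2.r1=1
thr1.r0=1 thr2.r0=2 thr2.r1=1

outcome vector order: (thr1.r0,thr2.r0,thr2.r1)
|TSO outcomes| = 9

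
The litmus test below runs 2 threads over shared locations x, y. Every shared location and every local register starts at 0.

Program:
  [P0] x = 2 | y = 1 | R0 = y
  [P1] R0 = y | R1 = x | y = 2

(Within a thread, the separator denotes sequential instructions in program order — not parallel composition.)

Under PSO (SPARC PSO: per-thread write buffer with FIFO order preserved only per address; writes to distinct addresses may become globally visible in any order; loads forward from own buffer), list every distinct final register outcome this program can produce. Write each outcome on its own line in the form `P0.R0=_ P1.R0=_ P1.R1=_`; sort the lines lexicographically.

outcome vector order: (P0.R0,P1.R0,P1.R1)
|PSO outcomes| = 8

P0.R0=1 P1.R0=0 P1.R1=0
P0.R0=1 P1.R0=0 P1.R1=2
P0.R0=1 P1.R0=1 P1.R1=0
P0.R0=1 P1.R0=1 P1.R1=2
P0.R0=2 P1.R0=0 P1.R1=0
P0.R0=2 P1.R0=0 P1.R1=2
P0.R0=2 P1.R0=1 P1.R1=0
P0.R0=2 P1.R0=1 P1.R1=2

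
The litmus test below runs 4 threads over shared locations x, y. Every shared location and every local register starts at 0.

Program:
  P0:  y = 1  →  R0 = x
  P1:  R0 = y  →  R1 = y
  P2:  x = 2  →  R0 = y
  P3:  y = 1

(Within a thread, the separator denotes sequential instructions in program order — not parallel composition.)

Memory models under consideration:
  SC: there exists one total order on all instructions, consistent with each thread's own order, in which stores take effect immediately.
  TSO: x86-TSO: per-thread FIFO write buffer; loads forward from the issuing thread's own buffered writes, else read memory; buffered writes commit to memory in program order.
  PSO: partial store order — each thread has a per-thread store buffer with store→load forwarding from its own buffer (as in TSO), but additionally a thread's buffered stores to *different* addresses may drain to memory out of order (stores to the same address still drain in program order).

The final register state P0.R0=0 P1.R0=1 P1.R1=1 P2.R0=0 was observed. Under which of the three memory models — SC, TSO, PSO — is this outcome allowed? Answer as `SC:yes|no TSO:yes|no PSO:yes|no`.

SC:no TSO:yes PSO:yes

outcome vector order: (P0.R0,P1.R0,P1.R1,P2.R0)
[SC] allowed = {0/0/0/1 0/0/1/1 0/1/1/1 2/0/0/0 2/0/0/1 2/0/1/0 2/0/1/1 2/1/1/0 2/1/1/1}
[TSO] allowed = {0/0/0/0 0/0/0/1 0/0/1/0 0/0/1/1 0/1/1/0 0/1/1/1 2/0/0/0 2/0/0/1 2/0/1/0 2/0/1/1 2/1/1/0 2/1/1/1}
[PSO] allowed = {0/0/0/0 0/0/0/1 0/0/1/0 0/0/1/1 0/1/1/0 0/1/1/1 2/0/0/0 2/0/0/1 2/0/1/0 2/0/1/1 2/1/1/0 2/1/1/1}
target 0/1/1/0 ∈ {TSO,PSO}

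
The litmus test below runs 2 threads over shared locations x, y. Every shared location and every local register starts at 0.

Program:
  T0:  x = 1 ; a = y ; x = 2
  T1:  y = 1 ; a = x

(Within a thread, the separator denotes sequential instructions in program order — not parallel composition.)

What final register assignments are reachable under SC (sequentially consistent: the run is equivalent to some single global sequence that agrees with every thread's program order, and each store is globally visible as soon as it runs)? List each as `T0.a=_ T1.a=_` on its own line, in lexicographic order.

outcome vector order: (T0.a,T1.a)
|SC outcomes| = 5

T0.a=0 T1.a=1
T0.a=0 T1.a=2
T0.a=1 T1.a=0
T0.a=1 T1.a=1
T0.a=1 T1.a=2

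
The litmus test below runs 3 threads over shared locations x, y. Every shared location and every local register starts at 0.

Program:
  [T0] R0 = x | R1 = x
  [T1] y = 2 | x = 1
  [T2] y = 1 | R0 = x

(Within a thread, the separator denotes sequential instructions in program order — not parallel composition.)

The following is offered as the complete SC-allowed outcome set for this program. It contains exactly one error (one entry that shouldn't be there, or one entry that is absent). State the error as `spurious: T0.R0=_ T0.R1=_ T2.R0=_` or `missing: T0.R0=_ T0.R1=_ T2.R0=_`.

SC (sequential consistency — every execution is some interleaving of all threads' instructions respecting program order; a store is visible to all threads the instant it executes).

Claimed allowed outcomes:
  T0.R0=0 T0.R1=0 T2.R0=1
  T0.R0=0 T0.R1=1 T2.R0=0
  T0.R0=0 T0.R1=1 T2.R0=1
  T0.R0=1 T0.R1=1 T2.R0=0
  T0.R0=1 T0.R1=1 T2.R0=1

missing: T0.R0=0 T0.R1=0 T2.R0=0

outcome vector order: (T0.R0,T0.R1,T2.R0)
[SC] allowed = {(0,0,0); (0,0,1); (0,1,0); (0,1,1); (1,1,0); (1,1,1)}
SC∖claimed = {(0,0,0)}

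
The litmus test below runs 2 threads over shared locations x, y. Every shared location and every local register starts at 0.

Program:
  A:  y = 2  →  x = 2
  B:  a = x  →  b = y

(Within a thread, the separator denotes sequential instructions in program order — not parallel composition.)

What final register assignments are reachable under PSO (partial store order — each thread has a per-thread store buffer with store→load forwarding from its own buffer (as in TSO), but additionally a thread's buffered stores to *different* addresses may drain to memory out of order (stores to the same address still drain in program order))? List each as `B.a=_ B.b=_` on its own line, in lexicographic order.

B.a=0 B.b=0
B.a=0 B.b=2
B.a=2 B.b=0
B.a=2 B.b=2

outcome vector order: (B.a,B.b)
|PSO outcomes| = 4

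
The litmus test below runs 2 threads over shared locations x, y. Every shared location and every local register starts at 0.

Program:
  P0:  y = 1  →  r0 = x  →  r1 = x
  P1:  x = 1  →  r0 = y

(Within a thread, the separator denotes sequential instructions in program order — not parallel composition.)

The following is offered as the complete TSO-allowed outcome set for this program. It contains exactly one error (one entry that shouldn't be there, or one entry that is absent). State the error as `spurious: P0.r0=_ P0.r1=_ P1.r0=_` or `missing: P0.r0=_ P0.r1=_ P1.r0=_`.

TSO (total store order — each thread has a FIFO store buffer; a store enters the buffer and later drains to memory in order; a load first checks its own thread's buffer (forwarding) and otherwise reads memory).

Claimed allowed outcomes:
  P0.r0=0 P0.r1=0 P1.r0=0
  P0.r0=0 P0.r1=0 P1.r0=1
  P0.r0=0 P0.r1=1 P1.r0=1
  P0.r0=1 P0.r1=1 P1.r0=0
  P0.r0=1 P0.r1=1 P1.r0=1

missing: P0.r0=0 P0.r1=1 P1.r0=0

outcome vector order: (P0.r0,P0.r1,P1.r0)
TSO (6): 0/0/0, 0/0/1, 0/1/0, 0/1/1, 1/1/0, 1/1/1
TSO∖claimed = {0/1/0}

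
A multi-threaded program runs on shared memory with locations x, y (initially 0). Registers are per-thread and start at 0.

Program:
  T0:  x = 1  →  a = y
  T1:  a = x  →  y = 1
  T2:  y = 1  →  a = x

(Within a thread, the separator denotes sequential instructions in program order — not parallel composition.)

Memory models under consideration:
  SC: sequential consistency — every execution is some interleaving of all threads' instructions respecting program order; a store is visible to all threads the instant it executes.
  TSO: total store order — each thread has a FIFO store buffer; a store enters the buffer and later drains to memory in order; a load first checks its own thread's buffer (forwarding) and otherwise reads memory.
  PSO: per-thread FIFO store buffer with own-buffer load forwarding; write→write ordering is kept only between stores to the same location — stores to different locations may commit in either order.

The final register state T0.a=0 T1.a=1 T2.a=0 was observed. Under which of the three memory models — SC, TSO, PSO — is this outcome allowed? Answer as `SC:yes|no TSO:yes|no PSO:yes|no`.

outcome vector order: (T0.a,T1.a,T2.a)
[SC] allowed = {<0 0 1>, <0 1 1>, <1 0 0>, <1 0 1>, <1 1 0>, <1 1 1>}
[TSO] allowed = {<0 0 0>, <0 0 1>, <0 1 0>, <0 1 1>, <1 0 0>, <1 0 1>, <1 1 0>, <1 1 1>}
[PSO] allowed = {<0 0 0>, <0 0 1>, <0 1 0>, <0 1 1>, <1 0 0>, <1 0 1>, <1 1 0>, <1 1 1>}
target <0 1 0> ∈ {TSO,PSO}

SC:no TSO:yes PSO:yes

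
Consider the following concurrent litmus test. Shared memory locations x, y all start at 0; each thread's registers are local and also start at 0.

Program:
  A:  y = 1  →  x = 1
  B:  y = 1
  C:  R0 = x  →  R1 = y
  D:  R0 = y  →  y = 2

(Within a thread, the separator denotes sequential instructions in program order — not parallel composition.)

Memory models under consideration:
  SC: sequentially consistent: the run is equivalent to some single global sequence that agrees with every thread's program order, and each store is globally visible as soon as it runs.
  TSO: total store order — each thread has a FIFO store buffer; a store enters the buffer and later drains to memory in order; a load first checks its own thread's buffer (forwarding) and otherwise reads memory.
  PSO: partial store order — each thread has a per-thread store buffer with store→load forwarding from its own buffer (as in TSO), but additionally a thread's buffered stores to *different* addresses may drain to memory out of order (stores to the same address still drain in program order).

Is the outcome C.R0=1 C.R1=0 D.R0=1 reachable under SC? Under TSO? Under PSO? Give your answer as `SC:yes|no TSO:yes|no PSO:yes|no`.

outcome vector order: (C.R0,C.R1,D.R0)
SC (10): (0,0,0); (0,0,1); (0,1,0); (0,1,1); (0,2,0); (0,2,1); (1,1,0); (1,1,1); (1,2,0); (1,2,1)
TSO (10): (0,0,0); (0,0,1); (0,1,0); (0,1,1); (0,2,0); (0,2,1); (1,1,0); (1,1,1); (1,2,0); (1,2,1)
PSO (12): (0,0,0); (0,0,1); (0,1,0); (0,1,1); (0,2,0); (0,2,1); (1,0,0); (1,0,1); (1,1,0); (1,1,1); (1,2,0); (1,2,1)
target (1,0,1) ∈ {PSO}

SC:no TSO:no PSO:yes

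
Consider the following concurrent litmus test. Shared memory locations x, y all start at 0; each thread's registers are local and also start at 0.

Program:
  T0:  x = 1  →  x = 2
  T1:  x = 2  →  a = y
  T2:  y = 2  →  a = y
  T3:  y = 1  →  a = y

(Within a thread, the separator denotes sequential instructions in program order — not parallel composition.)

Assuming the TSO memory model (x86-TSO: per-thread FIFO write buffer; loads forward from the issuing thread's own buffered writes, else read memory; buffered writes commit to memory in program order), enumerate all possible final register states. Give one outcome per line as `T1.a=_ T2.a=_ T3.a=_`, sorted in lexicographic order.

outcome vector order: (T1.a,T2.a,T3.a)
|TSO outcomes| = 9

T1.a=0 T2.a=1 T3.a=1
T1.a=0 T2.a=2 T3.a=1
T1.a=0 T2.a=2 T3.a=2
T1.a=1 T2.a=1 T3.a=1
T1.a=1 T2.a=2 T3.a=1
T1.a=1 T2.a=2 T3.a=2
T1.a=2 T2.a=1 T3.a=1
T1.a=2 T2.a=2 T3.a=1
T1.a=2 T2.a=2 T3.a=2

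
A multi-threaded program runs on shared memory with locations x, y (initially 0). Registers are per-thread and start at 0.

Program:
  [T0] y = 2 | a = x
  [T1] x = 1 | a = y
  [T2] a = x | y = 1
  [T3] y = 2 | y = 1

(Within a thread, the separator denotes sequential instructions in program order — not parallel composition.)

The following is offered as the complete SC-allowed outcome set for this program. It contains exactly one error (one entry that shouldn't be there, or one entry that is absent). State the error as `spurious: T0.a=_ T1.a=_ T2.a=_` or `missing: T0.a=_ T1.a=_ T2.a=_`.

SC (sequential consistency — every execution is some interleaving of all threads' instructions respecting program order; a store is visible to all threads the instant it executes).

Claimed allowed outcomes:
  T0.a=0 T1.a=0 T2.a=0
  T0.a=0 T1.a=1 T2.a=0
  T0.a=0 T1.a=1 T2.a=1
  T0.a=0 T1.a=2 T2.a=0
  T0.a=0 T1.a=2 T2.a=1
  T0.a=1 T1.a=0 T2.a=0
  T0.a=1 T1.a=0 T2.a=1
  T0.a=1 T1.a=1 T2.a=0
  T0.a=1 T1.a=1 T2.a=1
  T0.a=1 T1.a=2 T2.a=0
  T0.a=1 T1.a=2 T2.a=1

spurious: T0.a=0 T1.a=0 T2.a=0

outcome vector order: (T0.a,T1.a,T2.a)
SC: 10 outcomes — {0/1/0; 0/1/1; 0/2/0; 0/2/1; 1/0/0; 1/0/1; 1/1/0; 1/1/1; 1/2/0; 1/2/1}
claimed∖SC = {0/0/0}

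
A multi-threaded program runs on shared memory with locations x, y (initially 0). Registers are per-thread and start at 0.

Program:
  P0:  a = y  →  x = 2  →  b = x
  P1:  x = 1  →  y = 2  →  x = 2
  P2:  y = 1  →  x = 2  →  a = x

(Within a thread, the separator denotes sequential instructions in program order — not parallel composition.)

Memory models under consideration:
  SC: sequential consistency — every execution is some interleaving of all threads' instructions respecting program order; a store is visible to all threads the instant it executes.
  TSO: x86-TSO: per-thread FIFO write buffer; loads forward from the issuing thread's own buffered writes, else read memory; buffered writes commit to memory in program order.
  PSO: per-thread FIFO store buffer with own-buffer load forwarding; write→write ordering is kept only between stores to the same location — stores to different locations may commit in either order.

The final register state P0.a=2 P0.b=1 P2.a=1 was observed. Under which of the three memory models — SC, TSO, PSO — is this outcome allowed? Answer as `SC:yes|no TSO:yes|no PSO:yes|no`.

outcome vector order: (P0.a,P0.b,P2.a)
SC: 10 outcomes — {011; 012; 021; 022; 111; 112; 121; 122; 221; 222}
TSO: 10 outcomes — {011; 012; 021; 022; 111; 112; 121; 122; 221; 222}
PSO: 12 outcomes — {011; 012; 021; 022; 111; 112; 121; 122; 211; 212; 221; 222}
target 211 ∈ {PSO}

SC:no TSO:no PSO:yes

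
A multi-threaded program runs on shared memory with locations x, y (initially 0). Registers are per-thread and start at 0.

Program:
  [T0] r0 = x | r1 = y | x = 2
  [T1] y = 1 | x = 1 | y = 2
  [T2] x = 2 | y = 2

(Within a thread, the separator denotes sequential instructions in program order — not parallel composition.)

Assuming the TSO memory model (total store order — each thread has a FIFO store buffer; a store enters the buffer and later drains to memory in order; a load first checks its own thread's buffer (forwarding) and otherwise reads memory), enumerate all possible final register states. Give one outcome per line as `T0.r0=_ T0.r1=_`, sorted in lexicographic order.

outcome vector order: (T0.r0,T0.r1)
|TSO outcomes| = 8

T0.r0=0 T0.r1=0
T0.r0=0 T0.r1=1
T0.r0=0 T0.r1=2
T0.r0=1 T0.r1=1
T0.r0=1 T0.r1=2
T0.r0=2 T0.r1=0
T0.r0=2 T0.r1=1
T0.r0=2 T0.r1=2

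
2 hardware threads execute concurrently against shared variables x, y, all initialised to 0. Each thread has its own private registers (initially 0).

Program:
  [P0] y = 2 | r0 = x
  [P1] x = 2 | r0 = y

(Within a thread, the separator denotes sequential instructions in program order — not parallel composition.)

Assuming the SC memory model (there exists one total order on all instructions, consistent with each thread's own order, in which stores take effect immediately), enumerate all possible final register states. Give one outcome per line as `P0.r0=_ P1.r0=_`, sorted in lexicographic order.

outcome vector order: (P0.r0,P1.r0)
|SC outcomes| = 3

P0.r0=0 P1.r0=2
P0.r0=2 P1.r0=0
P0.r0=2 P1.r0=2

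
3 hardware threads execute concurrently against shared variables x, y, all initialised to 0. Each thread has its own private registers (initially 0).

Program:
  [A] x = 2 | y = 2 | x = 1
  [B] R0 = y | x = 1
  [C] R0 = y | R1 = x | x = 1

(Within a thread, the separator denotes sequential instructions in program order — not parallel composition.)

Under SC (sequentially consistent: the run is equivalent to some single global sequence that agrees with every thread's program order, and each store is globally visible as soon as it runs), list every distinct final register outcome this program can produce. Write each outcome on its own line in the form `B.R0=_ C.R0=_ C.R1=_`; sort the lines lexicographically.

B.R0=0 C.R0=0 C.R1=0
B.R0=0 C.R0=0 C.R1=1
B.R0=0 C.R0=0 C.R1=2
B.R0=0 C.R0=2 C.R1=1
B.R0=0 C.R0=2 C.R1=2
B.R0=2 C.R0=0 C.R1=0
B.R0=2 C.R0=0 C.R1=1
B.R0=2 C.R0=0 C.R1=2
B.R0=2 C.R0=2 C.R1=1
B.R0=2 C.R0=2 C.R1=2

outcome vector order: (B.R0,C.R0,C.R1)
|SC outcomes| = 10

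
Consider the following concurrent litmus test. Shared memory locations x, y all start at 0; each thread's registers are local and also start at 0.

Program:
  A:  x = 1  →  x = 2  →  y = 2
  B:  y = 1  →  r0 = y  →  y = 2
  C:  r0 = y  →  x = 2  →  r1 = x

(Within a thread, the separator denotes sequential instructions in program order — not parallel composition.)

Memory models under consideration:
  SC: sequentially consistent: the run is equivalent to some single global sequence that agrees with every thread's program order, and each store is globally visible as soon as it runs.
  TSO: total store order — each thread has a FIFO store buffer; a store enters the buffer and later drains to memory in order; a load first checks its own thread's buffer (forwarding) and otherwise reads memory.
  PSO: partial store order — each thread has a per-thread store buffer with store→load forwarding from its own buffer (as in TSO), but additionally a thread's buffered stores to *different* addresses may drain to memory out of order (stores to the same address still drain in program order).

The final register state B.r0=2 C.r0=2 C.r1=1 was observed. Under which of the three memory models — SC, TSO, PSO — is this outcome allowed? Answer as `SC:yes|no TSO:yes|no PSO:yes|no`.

outcome vector order: (B.r0,C.r0,C.r1)
[SC] allowed = {101 102 111 112 121 122 201 202 211 212 222}
[TSO] allowed = {101 102 111 112 121 122 201 202 211 212 222}
[PSO] allowed = {101 102 111 112 121 122 201 202 211 212 221 222}
target 221 ∈ {PSO}

SC:no TSO:no PSO:yes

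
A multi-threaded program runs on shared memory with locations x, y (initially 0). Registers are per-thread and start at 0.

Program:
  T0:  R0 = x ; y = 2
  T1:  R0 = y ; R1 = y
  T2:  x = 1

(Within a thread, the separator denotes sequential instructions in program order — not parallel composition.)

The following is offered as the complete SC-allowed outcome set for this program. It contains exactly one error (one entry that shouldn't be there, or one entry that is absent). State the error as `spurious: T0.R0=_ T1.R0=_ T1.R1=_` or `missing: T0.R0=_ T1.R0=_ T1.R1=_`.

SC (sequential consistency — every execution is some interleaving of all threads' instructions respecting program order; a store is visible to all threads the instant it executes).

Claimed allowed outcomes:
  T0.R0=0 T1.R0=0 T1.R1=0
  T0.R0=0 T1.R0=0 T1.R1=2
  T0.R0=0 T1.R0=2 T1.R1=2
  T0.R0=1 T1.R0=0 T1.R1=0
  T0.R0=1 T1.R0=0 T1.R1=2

missing: T0.R0=1 T1.R0=2 T1.R1=2

outcome vector order: (T0.R0,T1.R0,T1.R1)
SC (6): (0,0,0) (0,0,2) (0,2,2) (1,0,0) (1,0,2) (1,2,2)
SC∖claimed = {(1,2,2)}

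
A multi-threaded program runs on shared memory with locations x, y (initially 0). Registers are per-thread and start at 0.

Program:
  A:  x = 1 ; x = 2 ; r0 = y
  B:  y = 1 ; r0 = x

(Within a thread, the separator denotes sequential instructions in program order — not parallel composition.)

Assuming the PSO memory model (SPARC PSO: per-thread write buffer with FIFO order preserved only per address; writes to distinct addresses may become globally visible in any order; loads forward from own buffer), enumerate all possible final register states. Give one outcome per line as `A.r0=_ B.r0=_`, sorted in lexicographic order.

outcome vector order: (A.r0,B.r0)
|PSO outcomes| = 6

A.r0=0 B.r0=0
A.r0=0 B.r0=1
A.r0=0 B.r0=2
A.r0=1 B.r0=0
A.r0=1 B.r0=1
A.r0=1 B.r0=2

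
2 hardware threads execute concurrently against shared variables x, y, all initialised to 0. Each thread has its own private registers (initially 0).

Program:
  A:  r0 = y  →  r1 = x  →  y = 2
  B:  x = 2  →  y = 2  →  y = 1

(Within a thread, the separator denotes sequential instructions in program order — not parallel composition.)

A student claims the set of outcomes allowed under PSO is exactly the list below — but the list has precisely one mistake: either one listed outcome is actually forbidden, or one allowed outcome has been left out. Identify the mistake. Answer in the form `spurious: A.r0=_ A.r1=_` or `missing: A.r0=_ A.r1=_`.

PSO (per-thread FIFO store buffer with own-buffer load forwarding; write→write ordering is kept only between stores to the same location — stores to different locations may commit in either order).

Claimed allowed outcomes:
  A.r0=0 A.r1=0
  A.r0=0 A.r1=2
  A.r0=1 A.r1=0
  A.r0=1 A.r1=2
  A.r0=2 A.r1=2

outcome vector order: (A.r0,A.r1)
[PSO] allowed = {(0,0) (0,2) (1,0) (1,2) (2,0) (2,2)}
PSO∖claimed = {(2,0)}

missing: A.r0=2 A.r1=0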